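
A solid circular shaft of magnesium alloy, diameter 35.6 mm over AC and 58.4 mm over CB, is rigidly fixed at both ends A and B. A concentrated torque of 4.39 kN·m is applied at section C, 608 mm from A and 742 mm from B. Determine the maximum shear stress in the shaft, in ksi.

13.9 ksi

Compatibility: T_A·a/J_AC = T_B·b/J_CB with T_A + T_B = T₀.
J_AC = 1.58×10^-7 m⁴, J_CB = 1.14×10^-6 m⁴, so T_A = T₀·(J_AC/a)/((J_AC/a)+(J_CB/b)) = 633.1 N·m, T_B = 3757 N·m.
τ in each portion: τ_AC = 7.15×10^7 Pa, τ_CB = 9.61×10^7 Pa; maximum is in CB.
τ_max = T_CB·r/J = 3757·0.0292/1.14×10^-6 = 9.606×10^7 Pa.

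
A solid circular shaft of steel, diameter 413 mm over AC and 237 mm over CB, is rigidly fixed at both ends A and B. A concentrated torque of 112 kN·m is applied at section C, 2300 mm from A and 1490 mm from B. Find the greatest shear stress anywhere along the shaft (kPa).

6940 kPa

Compatibility: T_A·a/J_AC = T_B·b/J_CB with T_A + T_B = T₀.
J_AC = 2.86×10^-3 m⁴, J_CB = 3.10×10^-4 m⁴, so T_A = T₀·(J_AC/a)/((J_AC/a)+(J_CB/b)) = 95940 N·m, T_B = 16060 N·m.
τ in each portion: τ_AC = 6.94×10^6 Pa, τ_CB = 6.14×10^6 Pa; maximum is in AC.
τ_max = T_AC·r/J = 95940·0.206/2.86×10^-3 = 6.936×10^6 Pa.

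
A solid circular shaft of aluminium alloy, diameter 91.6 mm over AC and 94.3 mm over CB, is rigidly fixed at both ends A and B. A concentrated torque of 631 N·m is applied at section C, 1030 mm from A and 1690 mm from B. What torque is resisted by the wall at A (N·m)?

Compatibility: T_A·a/J_AC = T_B·b/J_CB with T_A + T_B = T₀.
J_AC = 6.91×10^-6 m⁴, J_CB = 7.76×10^-6 m⁴, so T_A = T₀·(J_AC/a)/((J_AC/a)+(J_CB/b)) = 374.6 N·m, T_B = 256.4 N·m.

375 N·m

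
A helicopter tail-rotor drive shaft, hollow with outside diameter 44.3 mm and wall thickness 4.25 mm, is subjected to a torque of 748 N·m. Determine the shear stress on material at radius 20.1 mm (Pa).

J = π(d_o⁴ − d_i⁴)/32 = π(0.0443⁴ − 0.0358⁴)/32 = 2.168×10^-7 m⁴.
Shear stress varies linearly with radius: τ = T·r/J = 748.0 × 0.0201 / 2.168×10^-7 = 6.933×10^7 Pa.

6.93e7 Pa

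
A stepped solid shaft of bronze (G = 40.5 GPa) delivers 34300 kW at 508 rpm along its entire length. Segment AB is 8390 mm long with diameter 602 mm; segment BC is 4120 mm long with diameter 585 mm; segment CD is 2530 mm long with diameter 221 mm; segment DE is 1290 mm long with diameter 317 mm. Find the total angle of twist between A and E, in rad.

ω = 2π·508/60 = 53.20 rad/s, so T = P/ω = 34300×10³ / 53.20 = 644800 N·m.
J_AB = π(0.602)⁴/32 = 0.0129 m⁴; J_BC = π(0.585)⁴/32 = 0.0115 m⁴; J_CD = π(0.221)⁴/32 = 2.34×10^-4 m⁴; J_DE = π(0.317)⁴/32 = 9.91×10^-4 m⁴.
θ = (T/G)·Σ L_i/J_i = (644800/40.5×10⁹)·(8.39/0.0129 + 4.12/0.0115 + 2.53/2.34×10^-4 + 1.29/9.91×10^-4) = 0.2088 rad.

0.209 rad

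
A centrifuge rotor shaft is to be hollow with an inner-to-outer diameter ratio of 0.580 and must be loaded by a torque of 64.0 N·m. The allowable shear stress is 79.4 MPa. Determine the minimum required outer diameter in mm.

For a hollow shaft with d_i/d_o = 0.580: τ_max = 16T/(π d_o³ (1−k⁴)), so d_o = [16T/(π τ_allow (1−k⁴))]^(1/3) = [16·64.00/(π·7.94×10^7·0.8868)]^(1/3) = 0.01667 m.

16.7 mm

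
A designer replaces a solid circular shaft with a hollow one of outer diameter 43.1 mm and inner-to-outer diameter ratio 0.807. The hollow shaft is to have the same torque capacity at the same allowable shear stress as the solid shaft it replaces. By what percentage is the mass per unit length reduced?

Equal τ_max and T ⇒ the solid shaft needs d_s³ = d_o³(1−k⁴), so d_s = 43.1·(1−0.807⁴)^(1/3) = 35.86 mm.
Area ratio A_h/A_s = d_o²(1−k²)/d_s² = (1−k²)/(1−k⁴)^(2/3) = 0.5038.
Mass saving = 1 − 0.5038 = 49.6 %.

49.6 %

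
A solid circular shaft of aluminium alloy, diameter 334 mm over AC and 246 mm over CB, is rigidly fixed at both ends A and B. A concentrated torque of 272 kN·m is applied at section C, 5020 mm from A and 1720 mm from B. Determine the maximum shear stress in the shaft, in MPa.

Compatibility: T_A·a/J_AC = T_B·b/J_CB with T_A + T_B = T₀.
J_AC = 1.22×10^-3 m⁴, J_CB = 3.60×10^-4 m⁴, so T_A = T₀·(J_AC/a)/((J_AC/a)+(J_CB/b)) = 146300 N·m, T_B = 125700 N·m.
τ in each portion: τ_AC = 2.00×10^7 Pa, τ_CB = 4.30×10^7 Pa; maximum is in CB.
τ_max = T_CB·r/J = 125700·0.123/3.60×10^-4 = 4.299×10^7 Pa.

43.0 MPa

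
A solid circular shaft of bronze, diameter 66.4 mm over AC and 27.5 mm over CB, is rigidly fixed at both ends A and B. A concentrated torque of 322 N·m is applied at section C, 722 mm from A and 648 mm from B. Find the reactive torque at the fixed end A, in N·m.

Compatibility: T_A·a/J_AC = T_B·b/J_CB with T_A + T_B = T₀.
J_AC = 1.91×10^-6 m⁴, J_CB = 5.61×10^-8 m⁴, so T_A = T₀·(J_AC/a)/((J_AC/a)+(J_CB/b)) = 311.8 N·m, T_B = 10.22 N·m.

312 N·m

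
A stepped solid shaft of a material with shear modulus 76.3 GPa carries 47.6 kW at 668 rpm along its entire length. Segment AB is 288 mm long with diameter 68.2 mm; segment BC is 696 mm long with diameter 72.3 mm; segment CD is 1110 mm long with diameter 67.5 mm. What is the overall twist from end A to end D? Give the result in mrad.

ω = 2π·668/60 = 69.95 rad/s, so T = P/ω = 47.6×10³ / 69.95 = 680.5 N·m.
J_AB = π(0.0682)⁴/32 = 2.12×10^-6 m⁴; J_BC = π(0.0723)⁴/32 = 2.68×10^-6 m⁴; J_CD = π(0.0675)⁴/32 = 2.04×10^-6 m⁴.
θ = (T/G)·Σ L_i/J_i = (680.5/76.3×10⁹)·(0.288/2.12×10^-6 + 0.696/2.68×10^-6 + 1.11/2.04×10^-6) = 8.380×10^-3 rad.

8.38 mrad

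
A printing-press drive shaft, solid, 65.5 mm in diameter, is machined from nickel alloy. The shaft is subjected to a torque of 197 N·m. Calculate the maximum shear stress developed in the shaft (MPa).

J = πd⁴/32 = π(0.0655)⁴/32 = 1.807×10^-6 m⁴.
τ_max = T·r/J = 197.0 × 0.0328 / 1.807×10^-6 = 3.570×10^6 Pa.

3.57 MPa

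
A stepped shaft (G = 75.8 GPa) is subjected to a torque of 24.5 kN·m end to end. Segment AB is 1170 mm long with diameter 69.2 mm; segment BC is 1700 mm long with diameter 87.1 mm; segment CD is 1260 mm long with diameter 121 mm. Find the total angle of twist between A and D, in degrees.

16.3°

J_AB = π(0.0692)⁴/32 = 2.25×10^-6 m⁴; J_BC = π(0.0871)⁴/32 = 5.65×10^-6 m⁴; J_CD = π(0.121)⁴/32 = 2.10×10^-5 m⁴.
θ = (T/G)·Σ L_i/J_i = (24500/75.8×10⁹)·(1.17/2.25×10^-6 + 1.70/5.65×10^-6 + 1.26/2.10×10^-5) = 0.2846 rad.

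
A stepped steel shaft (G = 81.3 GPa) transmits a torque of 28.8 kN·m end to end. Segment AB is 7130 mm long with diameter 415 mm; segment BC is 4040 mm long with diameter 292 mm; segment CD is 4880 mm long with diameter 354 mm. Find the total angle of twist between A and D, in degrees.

J_AB = π(0.415)⁴/32 = 2.91×10^-3 m⁴; J_BC = π(0.292)⁴/32 = 7.14×10^-4 m⁴; J_CD = π(0.354)⁴/32 = 1.54×10^-3 m⁴.
θ = (T/G)·Σ L_i/J_i = (28800/81.3×10⁹)·(7.13/2.91×10^-3 + 4.04/7.14×10^-4 + 4.88/1.54×10^-3) = 3.994×10^-3 rad.

0.229°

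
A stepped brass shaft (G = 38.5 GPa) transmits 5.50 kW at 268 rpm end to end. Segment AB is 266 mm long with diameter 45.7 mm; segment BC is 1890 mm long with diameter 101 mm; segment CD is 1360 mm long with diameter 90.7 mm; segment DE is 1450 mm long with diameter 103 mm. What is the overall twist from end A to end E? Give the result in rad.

0.00581 rad

ω = 2π·268/60 = 28.06 rad/s, so T = P/ω = 5.50×10³ / 28.06 = 196.0 N·m.
J_AB = π(0.0457)⁴/32 = 4.28×10^-7 m⁴; J_BC = π(0.101)⁴/32 = 1.02×10^-5 m⁴; J_CD = π(0.0907)⁴/32 = 6.64×10^-6 m⁴; J_DE = π(0.103)⁴/32 = 1.10×10^-5 m⁴.
θ = (T/G)·Σ L_i/J_i = (196.0/38.5×10⁹)·(0.266/4.28×10^-7 + 1.89/1.02×10^-5 + 1.36/6.64×10^-6 + 1.45/1.10×10^-5) = 5.814×10^-3 rad.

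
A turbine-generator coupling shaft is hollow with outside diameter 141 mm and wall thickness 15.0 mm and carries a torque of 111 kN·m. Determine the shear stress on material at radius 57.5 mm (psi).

38700 psi

J = π(d_o⁴ − d_i⁴)/32 = π(0.141⁴ − 0.111⁴)/32 = 2.390×10^-5 m⁴.
Shear stress varies linearly with radius: τ = T·r/J = 111000 × 0.0575 / 2.390×10^-5 = 2.670×10^8 Pa.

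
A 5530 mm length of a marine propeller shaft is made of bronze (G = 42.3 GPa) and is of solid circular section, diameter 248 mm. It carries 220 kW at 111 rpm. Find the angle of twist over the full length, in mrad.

ω = 2π·111/60 = 11.62 rad/s, so T = P/ω = 220×10³ / 11.62 = 18930 N·m.
J = πd⁴/32 = π(0.248)⁴/32 = 3.714×10^-4 m⁴.
θ = T·L/(G·J) = 18930 × 5.53 / (42.3×10⁹ × 3.714×10^-4) = 6.663×10^-3 rad.

6.66 mrad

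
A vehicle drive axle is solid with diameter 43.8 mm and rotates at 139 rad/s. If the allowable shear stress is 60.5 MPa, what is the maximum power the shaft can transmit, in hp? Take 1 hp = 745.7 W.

186 hp

J = πd⁴/32 = π(0.0438)⁴/32 = 3.613×10^-7 m⁴.
T_max = τ_allow·J/r = 6.05×10^7 × 3.613×10^-7 / 0.0219 = 998.2 N·m.
ω = 139 rad/s, so P_max = T_max·ω = 1.387×10^5 W.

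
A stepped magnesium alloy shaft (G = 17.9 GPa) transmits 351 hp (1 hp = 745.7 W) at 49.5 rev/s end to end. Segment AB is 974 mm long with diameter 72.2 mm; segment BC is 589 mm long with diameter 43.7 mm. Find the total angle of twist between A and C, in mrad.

ω = 2π·49.5 = 311.0 rad/s, so T = P/ω = 351×745.7 / 311.0 = 841.6 N·m.
J_AB = π(0.0722)⁴/32 = 2.67×10^-6 m⁴; J_BC = π(0.0437)⁴/32 = 3.58×10^-7 m⁴.
θ = (T/G)·Σ L_i/J_i = (841.6/17.9×10⁹)·(0.974/2.67×10^-6 + 0.589/3.58×10^-7) = 0.09451 rad.

94.5 mrad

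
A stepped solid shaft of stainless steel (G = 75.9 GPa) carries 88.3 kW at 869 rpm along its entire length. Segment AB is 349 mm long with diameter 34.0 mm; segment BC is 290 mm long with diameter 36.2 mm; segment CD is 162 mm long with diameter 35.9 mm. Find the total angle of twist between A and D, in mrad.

68.7 mrad

ω = 2π·869/60 = 91.00 rad/s, so T = P/ω = 88.3×10³ / 91.00 = 970.3 N·m.
J_AB = π(0.0340)⁴/32 = 1.31×10^-7 m⁴; J_BC = π(0.0362)⁴/32 = 1.69×10^-7 m⁴; J_CD = π(0.0359)⁴/32 = 1.63×10^-7 m⁴.
θ = (T/G)·Σ L_i/J_i = (970.3/75.9×10⁹)·(0.349/1.31×10^-7 + 0.290/1.69×10^-7 + 0.162/1.63×10^-7) = 0.06870 rad.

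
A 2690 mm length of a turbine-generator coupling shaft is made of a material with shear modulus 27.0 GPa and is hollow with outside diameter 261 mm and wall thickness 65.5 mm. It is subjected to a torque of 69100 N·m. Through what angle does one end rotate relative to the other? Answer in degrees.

J = π(d_o⁴ − d_i⁴)/32 = π(0.261⁴ − 0.130⁴)/32 = 4.275×10^-4 m⁴.
θ = T·L/(G·J) = 69100 × 2.69 / (27.0×10⁹ × 4.275×10^-4) = 0.01610 rad.

0.923°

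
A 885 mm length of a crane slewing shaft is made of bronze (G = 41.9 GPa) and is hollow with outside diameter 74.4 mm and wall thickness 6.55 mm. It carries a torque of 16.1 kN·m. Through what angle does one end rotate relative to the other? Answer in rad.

0.210 rad

J = π(d_o⁴ − d_i⁴)/32 = π(0.0744⁴ − 0.0613⁴)/32 = 1.622×10^-6 m⁴.
θ = T·L/(G·J) = 16100 × 0.885 / (41.9×10⁹ × 1.622×10^-6) = 0.2097 rad.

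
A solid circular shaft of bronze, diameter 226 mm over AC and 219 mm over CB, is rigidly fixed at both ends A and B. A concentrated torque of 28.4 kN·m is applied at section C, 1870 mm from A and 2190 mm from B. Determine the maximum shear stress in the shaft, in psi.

1040 psi

Compatibility: T_A·a/J_AC = T_B·b/J_CB with T_A + T_B = T₀.
J_AC = 2.56×10^-4 m⁴, J_CB = 2.26×10^-4 m⁴, so T_A = T₀·(J_AC/a)/((J_AC/a)+(J_CB/b)) = 16200 N·m, T_B = 12200 N·m.
τ in each portion: τ_AC = 7.15×10^6 Pa, τ_CB = 5.91×10^6 Pa; maximum is in AC.
τ_max = T_AC·r/J = 16200·0.113/2.56×10^-4 = 7.148×10^6 Pa.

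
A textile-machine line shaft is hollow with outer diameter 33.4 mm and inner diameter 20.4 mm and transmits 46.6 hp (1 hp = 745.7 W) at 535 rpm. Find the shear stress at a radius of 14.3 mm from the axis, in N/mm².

84.3 N/mm²

ω = 2π·535/60 = 56.03 rad/s, so T = P/ω = 46.6×745.7 / 56.03 = 620.3 N·m.
J = π(d_o⁴ − d_i⁴)/32 = π(0.0334⁴ − 0.0204⁴)/32 = 1.052×10^-7 m⁴.
Shear stress varies linearly with radius: τ = T·r/J = 620.3 × 0.0143 / 1.052×10^-7 = 8.433×10^7 Pa.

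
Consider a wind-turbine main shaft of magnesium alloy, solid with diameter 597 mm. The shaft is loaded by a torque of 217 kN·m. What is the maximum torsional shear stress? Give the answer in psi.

J = πd⁴/32 = π(0.597)⁴/32 = 0.01247 m⁴.
τ_max = T·r/J = 217000 × 0.298 / 0.01247 = 5.194×10^6 Pa.

753 psi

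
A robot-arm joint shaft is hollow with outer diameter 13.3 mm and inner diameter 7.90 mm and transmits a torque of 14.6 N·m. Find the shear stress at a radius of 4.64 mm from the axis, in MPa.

J = π(d_o⁴ − d_i⁴)/32 = π(0.0133⁴ − 0.00790⁴)/32 = 2.690×10^-9 m⁴.
Shear stress varies linearly with radius: τ = T·r/J = 14.60 × 0.00464 / 2.690×10^-9 = 2.519×10^7 Pa.

25.2 MPa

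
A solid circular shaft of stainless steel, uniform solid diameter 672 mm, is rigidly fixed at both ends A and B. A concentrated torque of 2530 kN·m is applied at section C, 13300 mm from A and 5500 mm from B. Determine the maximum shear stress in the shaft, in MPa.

With uniform GJ and both ends fixed, compatibility θ_AC = θ_CB gives T_A·a = T_B·b, together with T_A + T_B = T₀.
T_A = T₀·b/(a+b) = 2.530e6·5500/18800 = 740200 N·m; T_B = 1.790e6 N·m.
τ in each portion: τ_AC = 1.24×10^7 Pa, τ_CB = 3.00×10^7 Pa; maximum is in CB.
τ_max = T_CB·r/J = 1.790e6·0.336/0.0200 = 3.004×10^7 Pa.

30.0 MPa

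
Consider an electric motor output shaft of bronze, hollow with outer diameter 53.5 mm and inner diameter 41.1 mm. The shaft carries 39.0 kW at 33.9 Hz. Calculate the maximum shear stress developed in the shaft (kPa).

9340 kPa

ω = 2π·33.9 = 213.0 rad/s, so T = P/ω = 39.0×10³ / 213.0 = 183.1 N·m.
J = π(d_o⁴ − d_i⁴)/32 = π(0.0535⁴ − 0.0411⁴)/32 = 5.242×10^-7 m⁴.
τ_max = T·r/J = 183.1 × 0.0267 / 5.242×10^-7 = 9.344×10^6 Pa.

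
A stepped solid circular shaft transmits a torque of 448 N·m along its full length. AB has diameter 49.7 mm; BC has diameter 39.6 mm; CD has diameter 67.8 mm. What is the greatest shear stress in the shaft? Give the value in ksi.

Under the same torque, τ_max = 16T/(πd³) is largest where d is smallest — segment BC (d = 39.6 mm).
τ_max = 16·448.0/(π·(0.0396)³) = 3.674×10^7 Pa.

5.33 ksi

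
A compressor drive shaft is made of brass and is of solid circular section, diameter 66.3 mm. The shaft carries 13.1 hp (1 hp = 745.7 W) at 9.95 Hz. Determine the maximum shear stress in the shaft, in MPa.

ω = 2π·9.95 = 62.52 rad/s, so T = P/ω = 13.1×745.7 / 62.52 = 156.3 N·m.
J = πd⁴/32 = π(0.0663)⁴/32 = 1.897×10^-6 m⁴.
τ_max = T·r/J = 156.3 × 0.0331 / 1.897×10^-6 = 2.731×10^6 Pa.

2.73 MPa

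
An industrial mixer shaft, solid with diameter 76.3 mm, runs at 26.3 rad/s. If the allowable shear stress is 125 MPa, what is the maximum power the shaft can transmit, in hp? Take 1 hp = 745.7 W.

385 hp

J = πd⁴/32 = π(0.0763)⁴/32 = 3.327×10^-6 m⁴.
T_max = τ_allow·J/r = 1.25×10^8 × 3.327×10^-6 / 0.0381 = 10900 N·m.
ω = 26.3 rad/s, so P_max = T_max·ω = 2.867×10^5 W.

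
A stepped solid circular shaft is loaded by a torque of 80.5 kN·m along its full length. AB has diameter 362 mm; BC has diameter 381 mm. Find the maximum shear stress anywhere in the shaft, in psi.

Under the same torque, τ_max = 16T/(πd³) is largest where d is smallest — segment AB (d = 362 mm).
τ_max = 16·80500/(π·(0.362)³) = 8.643×10^6 Pa.

1250 psi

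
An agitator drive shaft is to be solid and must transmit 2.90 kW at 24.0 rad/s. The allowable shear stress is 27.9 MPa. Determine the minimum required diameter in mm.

28.0 mm

ω = 24.0 rad/s, so T = P/ω = 2.90×10³ / 24.00 = 120.8 N·m.
For a solid shaft τ_max = 16T/(πd³), so d = (16T/(π τ_allow))^(1/3) = (16·120.8/(π·2.79×10^7))^(1/3) = 0.02804 m.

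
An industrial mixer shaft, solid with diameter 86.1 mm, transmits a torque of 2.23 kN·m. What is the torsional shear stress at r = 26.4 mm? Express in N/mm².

J = πd⁴/32 = π(0.0861)⁴/32 = 5.395×10^-6 m⁴.
Shear stress varies linearly with radius: τ = T·r/J = 2230 × 0.0264 / 5.395×10^-6 = 1.091×10^7 Pa.

10.9 N/mm²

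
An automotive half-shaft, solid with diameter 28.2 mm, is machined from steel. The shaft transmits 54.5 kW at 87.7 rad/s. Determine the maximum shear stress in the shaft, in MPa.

ω = 87.7 rad/s, so T = P/ω = 54.5×10³ / 87.70 = 621.4 N·m.
J = πd⁴/32 = π(0.0282)⁴/32 = 6.209×10^-8 m⁴.
τ_max = T·r/J = 621.4 × 0.0141 / 6.209×10^-8 = 1.411×10^8 Pa.

141 MPa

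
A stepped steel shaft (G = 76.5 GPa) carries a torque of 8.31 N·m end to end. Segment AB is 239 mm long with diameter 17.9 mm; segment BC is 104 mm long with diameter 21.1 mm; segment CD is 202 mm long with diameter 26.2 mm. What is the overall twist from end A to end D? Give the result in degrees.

J_AB = π(0.0179)⁴/32 = 1.01×10^-8 m⁴; J_BC = π(0.0211)⁴/32 = 1.95×10^-8 m⁴; J_CD = π(0.0262)⁴/32 = 4.63×10^-8 m⁴.
θ = (T/G)·Σ L_i/J_i = (8.310/76.5×10⁹)·(0.239/1.01×10^-8 + 0.104/1.95×10^-8 + 0.202/4.63×10^-8) = 3.631×10^-3 rad.

0.208°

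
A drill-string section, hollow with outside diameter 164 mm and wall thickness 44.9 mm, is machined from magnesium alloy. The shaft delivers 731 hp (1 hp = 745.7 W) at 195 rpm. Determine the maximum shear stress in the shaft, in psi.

ω = 2π·195/60 = 20.42 rad/s, so T = P/ω = 731×745.7 / 20.42 = 26690 N·m.
J = π(d_o⁴ − d_i⁴)/32 = π(0.164⁴ − 0.0742⁴)/32 = 6.804×10^-5 m⁴.
τ_max = T·r/J = 26690 × 0.0820 / 6.804×10^-5 = 3.217×10^7 Pa.

4670 psi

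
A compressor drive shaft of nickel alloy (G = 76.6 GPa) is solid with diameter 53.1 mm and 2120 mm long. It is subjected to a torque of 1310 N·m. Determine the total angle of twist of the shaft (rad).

0.0465 rad

J = πd⁴/32 = π(0.0531)⁴/32 = 7.805×10^-7 m⁴.
θ = T·L/(G·J) = 1310 × 2.12 / (76.6×10⁹ × 7.805×10^-7) = 0.04645 rad.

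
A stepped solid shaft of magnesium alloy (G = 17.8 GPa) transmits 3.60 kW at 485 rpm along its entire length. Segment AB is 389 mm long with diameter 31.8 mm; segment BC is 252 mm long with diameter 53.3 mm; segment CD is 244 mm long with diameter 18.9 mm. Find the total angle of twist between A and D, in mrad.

94.3 mrad

ω = 2π·485/60 = 50.79 rad/s, so T = P/ω = 3.60×10³ / 50.79 = 70.88 N·m.
J_AB = π(0.0318)⁴/32 = 1.00×10^-7 m⁴; J_BC = π(0.0533)⁴/32 = 7.92×10^-7 m⁴; J_CD = π(0.0189)⁴/32 = 1.25×10^-8 m⁴.
θ = (T/G)·Σ L_i/J_i = (70.88/17.8×10⁹)·(0.389/1.00×10^-7 + 0.252/7.92×10^-7 + 0.244/1.25×10^-8) = 0.09426 rad.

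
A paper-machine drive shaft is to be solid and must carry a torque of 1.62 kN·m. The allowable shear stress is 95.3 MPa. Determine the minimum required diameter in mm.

44.2 mm

For a solid shaft τ_max = 16T/(πd³), so d = (16T/(π τ_allow))^(1/3) = (16·1620/(π·9.53×10^7))^(1/3) = 0.04424 m.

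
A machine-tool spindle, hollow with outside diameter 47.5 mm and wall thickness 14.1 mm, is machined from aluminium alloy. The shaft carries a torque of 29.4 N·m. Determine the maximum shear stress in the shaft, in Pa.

1.44e6 Pa

J = π(d_o⁴ − d_i⁴)/32 = π(0.0475⁴ − 0.0193⁴)/32 = 4.862×10^-7 m⁴.
τ_max = T·r/J = 29.40 × 0.0238 / 4.862×10^-7 = 1.436×10^6 Pa.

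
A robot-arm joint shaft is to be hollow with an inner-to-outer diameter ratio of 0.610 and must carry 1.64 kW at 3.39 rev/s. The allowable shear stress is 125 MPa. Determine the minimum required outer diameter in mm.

ω = 2π·3.39 = 21.30 rad/s, so T = P/ω = 1.64×10³ / 21.30 = 77.00 N·m.
For a hollow shaft with d_i/d_o = 0.610: τ_max = 16T/(π d_o³ (1−k⁴)), so d_o = [16T/(π τ_allow (1−k⁴))]^(1/3) = [16·77.00/(π·1.25×10^8·0.8615)]^(1/3) = 0.01538 m.

15.4 mm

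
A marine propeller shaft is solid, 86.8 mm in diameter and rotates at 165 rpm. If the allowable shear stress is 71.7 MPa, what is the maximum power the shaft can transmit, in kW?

J = πd⁴/32 = π(0.0868)⁴/32 = 5.573×10^-6 m⁴.
T_max = τ_allow·J/r = 7.17×10^7 × 5.573×10^-6 / 0.0434 = 9207 N·m.
ω = 2π·165/60 = 17.28 rad/s, so P_max = T_max·ω = 1.591×10^5 W.

159 kW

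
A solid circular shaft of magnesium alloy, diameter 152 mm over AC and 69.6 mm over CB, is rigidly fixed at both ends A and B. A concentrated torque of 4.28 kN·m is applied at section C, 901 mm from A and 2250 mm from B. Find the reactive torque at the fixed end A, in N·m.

Compatibility: T_A·a/J_AC = T_B·b/J_CB with T_A + T_B = T₀.
J_AC = 5.24×10^-5 m⁴, J_CB = 2.30×10^-6 m⁴, so T_A = T₀·(J_AC/a)/((J_AC/a)+(J_CB/b)) = 4206 N·m, T_B = 74.04 N·m.

4210 N·m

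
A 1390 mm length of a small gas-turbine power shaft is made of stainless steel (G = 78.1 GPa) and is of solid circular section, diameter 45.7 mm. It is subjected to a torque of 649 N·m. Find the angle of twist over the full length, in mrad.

J = πd⁴/32 = π(0.0457)⁴/32 = 4.282×10^-7 m⁴.
θ = T·L/(G·J) = 649.0 × 1.39 / (78.1×10⁹ × 4.282×10^-7) = 0.02697 rad.

27.0 mrad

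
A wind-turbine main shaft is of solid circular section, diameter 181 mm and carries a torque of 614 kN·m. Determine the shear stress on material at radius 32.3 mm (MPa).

188 MPa

J = πd⁴/32 = π(0.181)⁴/32 = 1.054×10^-4 m⁴.
Shear stress varies linearly with radius: τ = T·r/J = 614000 × 0.0323 / 1.054×10^-4 = 1.882×10^8 Pa.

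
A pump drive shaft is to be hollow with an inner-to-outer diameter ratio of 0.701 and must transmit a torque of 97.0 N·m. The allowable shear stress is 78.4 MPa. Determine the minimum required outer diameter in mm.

20.3 mm

For a hollow shaft with d_i/d_o = 0.701: τ_max = 16T/(π d_o³ (1−k⁴)), so d_o = [16T/(π τ_allow (1−k⁴))]^(1/3) = [16·97.00/(π·7.84×10^7·0.7585)]^(1/3) = 0.02025 m.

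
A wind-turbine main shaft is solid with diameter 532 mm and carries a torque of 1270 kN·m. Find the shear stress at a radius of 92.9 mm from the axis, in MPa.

J = πd⁴/32 = π(0.532)⁴/32 = 7.864×10^-3 m⁴.
Shear stress varies linearly with radius: τ = T·r/J = 1.270e6 × 0.0929 / 7.864×10^-3 = 1.500×10^7 Pa.

15.0 MPa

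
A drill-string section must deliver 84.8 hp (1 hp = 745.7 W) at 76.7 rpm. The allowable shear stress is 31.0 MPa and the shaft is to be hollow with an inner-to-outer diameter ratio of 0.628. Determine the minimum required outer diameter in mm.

ω = 2π·76.7/60 = 8.032 rad/s, so T = P/ω = 84.8×745.7 / 8.032 = 7873 N·m.
For a hollow shaft with d_i/d_o = 0.628: τ_max = 16T/(π d_o³ (1−k⁴)), so d_o = [16T/(π τ_allow (1−k⁴))]^(1/3) = [16·7873/(π·3.10×10^7·0.8445)]^(1/3) = 0.1153 m.

115 mm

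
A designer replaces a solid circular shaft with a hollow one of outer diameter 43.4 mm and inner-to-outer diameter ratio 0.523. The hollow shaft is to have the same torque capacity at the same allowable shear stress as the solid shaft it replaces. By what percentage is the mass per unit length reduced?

23.5 %

Equal τ_max and T ⇒ the solid shaft needs d_s³ = d_o³(1−k⁴), so d_s = 43.4·(1−0.523⁴)^(1/3) = 42.29 mm.
Area ratio A_h/A_s = d_o²(1−k²)/d_s² = (1−k²)/(1−k⁴)^(2/3) = 0.7651.
Mass saving = 1 − 0.7651 = 23.5 %.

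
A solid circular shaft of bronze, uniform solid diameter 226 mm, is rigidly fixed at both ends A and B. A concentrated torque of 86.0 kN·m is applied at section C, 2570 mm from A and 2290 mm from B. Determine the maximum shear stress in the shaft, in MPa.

20.1 MPa

With uniform GJ and both ends fixed, compatibility θ_AC = θ_CB gives T_A·a = T_B·b, together with T_A + T_B = T₀.
T_A = T₀·b/(a+b) = 86000·2290/4860 = 40520 N·m; T_B = 45480 N·m.
τ in each portion: τ_AC = 1.79×10^7 Pa, τ_CB = 2.01×10^7 Pa; maximum is in CB.
τ_max = T_CB·r/J = 45480·0.113/2.56×10^-4 = 2.007×10^7 Pa.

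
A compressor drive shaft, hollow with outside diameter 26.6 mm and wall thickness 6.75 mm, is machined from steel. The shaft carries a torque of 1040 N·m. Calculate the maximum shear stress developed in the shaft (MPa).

299 MPa

J = π(d_o⁴ − d_i⁴)/32 = π(0.0266⁴ − 0.0131⁴)/32 = 4.626×10^-8 m⁴.
τ_max = T·r/J = 1040 × 0.0133 / 4.626×10^-8 = 2.990×10^8 Pa.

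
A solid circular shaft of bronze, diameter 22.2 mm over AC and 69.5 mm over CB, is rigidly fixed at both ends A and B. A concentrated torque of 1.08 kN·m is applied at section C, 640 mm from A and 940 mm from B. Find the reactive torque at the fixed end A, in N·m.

Compatibility: T_A·a/J_AC = T_B·b/J_CB with T_A + T_B = T₀.
J_AC = 2.38×10^-8 m⁴, J_CB = 2.29×10^-6 m⁴, so T_A = T₀·(J_AC/a)/((J_AC/a)+(J_CB/b)) = 16.26 N·m, T_B = 1064 N·m.

16.3 N·m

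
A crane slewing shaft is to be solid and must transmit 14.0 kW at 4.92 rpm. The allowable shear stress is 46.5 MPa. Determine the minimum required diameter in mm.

ω = 2π·4.92/60 = 0.5152 rad/s, so T = P/ω = 14.0×10³ / 0.5152 = 27170 N·m.
For a solid shaft τ_max = 16T/(πd³), so d = (16T/(π τ_allow))^(1/3) = (16·27170/(π·4.65×10^7))^(1/3) = 0.1438 m.

144 mm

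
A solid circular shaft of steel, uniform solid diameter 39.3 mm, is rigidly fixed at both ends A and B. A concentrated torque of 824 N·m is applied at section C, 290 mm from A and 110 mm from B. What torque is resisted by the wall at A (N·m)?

227 N·m

With uniform GJ and both ends fixed, compatibility θ_AC = θ_CB gives T_A·a = T_B·b, together with T_A + T_B = T₀.
T_A = T₀·b/(a+b) = 824.0·110/400.0 = 226.6 N·m; T_B = 597.4 N·m.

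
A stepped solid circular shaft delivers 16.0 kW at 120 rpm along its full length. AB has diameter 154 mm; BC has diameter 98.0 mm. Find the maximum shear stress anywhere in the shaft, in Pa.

6.89e6 Pa

ω = 2π·120/60 = 12.57 rad/s, so T = P/ω = 16.0×10³ / 12.57 = 1273 N·m.
Under the same torque, τ_max = 16T/(πd³) is largest where d is smallest — segment BC (d = 98.0 mm).
τ_max = 16·1273/(π·(0.0980)³) = 6.890×10^6 Pa.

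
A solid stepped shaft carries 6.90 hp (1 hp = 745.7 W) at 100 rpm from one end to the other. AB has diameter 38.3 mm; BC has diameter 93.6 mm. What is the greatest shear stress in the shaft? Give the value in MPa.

ω = 2π·100/60 = 10.47 rad/s, so T = P/ω = 6.90×745.7 / 10.47 = 491.3 N·m.
Under the same torque, τ_max = 16T/(πd³) is largest where d is smallest — segment AB (d = 38.3 mm).
τ_max = 16·491.3/(π·(0.0383)³) = 4.454×10^7 Pa.

44.5 MPa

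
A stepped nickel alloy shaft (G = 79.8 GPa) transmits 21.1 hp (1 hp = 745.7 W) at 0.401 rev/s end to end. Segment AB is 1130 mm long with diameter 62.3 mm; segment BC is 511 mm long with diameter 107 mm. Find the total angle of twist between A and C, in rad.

0.0629 rad

ω = 2π·0.401 = 2.520 rad/s, so T = P/ω = 21.1×745.7 / 2.520 = 6245 N·m.
J_AB = π(0.0623)⁴/32 = 1.48×10^-6 m⁴; J_BC = π(0.107)⁴/32 = 1.29×10^-5 m⁴.
θ = (T/G)·Σ L_i/J_i = (6245/79.8×10⁹)·(1.13/1.48×10^-6 + 0.511/1.29×10^-5) = 0.06290 rad.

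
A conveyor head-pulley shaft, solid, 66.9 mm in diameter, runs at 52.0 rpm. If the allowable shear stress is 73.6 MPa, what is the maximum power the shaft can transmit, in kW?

J = πd⁴/32 = π(0.0669)⁴/32 = 1.967×10^-6 m⁴.
T_max = τ_allow·J/r = 7.36×10^7 × 1.967×10^-6 / 0.0335 = 4327 N·m.
ω = 2π·52.0/60 = 5.445 rad/s, so P_max = T_max·ω = 2.356×10^4 W.

23.6 kW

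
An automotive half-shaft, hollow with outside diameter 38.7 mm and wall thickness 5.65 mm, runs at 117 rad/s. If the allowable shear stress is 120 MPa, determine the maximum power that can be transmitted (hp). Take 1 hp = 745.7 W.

160 hp

J = π(d_o⁴ − d_i⁴)/32 = π(0.0387⁴ − 0.0274⁴)/32 = 1.649×10^-7 m⁴.
T_max = τ_allow·J/r = 1.20×10^8 × 1.649×10^-7 / 0.0194 = 1022 N·m.
ω = 117 rad/s, so P_max = T_max·ω = 1.196×10^5 W.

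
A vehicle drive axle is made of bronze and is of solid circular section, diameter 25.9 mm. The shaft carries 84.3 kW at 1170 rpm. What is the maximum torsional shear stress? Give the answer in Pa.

2.02e8 Pa

ω = 2π·1170/60 = 122.5 rad/s, so T = P/ω = 84.3×10³ / 122.5 = 688.0 N·m.
J = πd⁴/32 = π(0.0259)⁴/32 = 4.418×10^-8 m⁴.
τ_max = T·r/J = 688.0 × 0.0129 / 4.418×10^-8 = 2.017×10^8 Pa.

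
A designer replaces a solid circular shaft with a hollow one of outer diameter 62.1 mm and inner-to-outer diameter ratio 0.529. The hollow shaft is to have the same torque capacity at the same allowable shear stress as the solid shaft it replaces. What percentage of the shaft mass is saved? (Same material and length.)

24.0 %

Equal τ_max and T ⇒ the solid shaft needs d_s³ = d_o³(1−k⁴), so d_s = 62.1·(1−0.529⁴)^(1/3) = 60.43 mm.
Area ratio A_h/A_s = d_o²(1−k²)/d_s² = (1−k²)/(1−k⁴)^(2/3) = 0.7604.
Mass saving = 1 − 0.7604 = 24.0 %.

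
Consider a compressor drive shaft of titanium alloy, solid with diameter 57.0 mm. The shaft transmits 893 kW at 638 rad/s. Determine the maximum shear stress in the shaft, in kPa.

38500 kPa

ω = 638 rad/s, so T = P/ω = 893×10³ / 638.0 = 1400 N·m.
J = πd⁴/32 = π(0.0570)⁴/32 = 1.036×10^-6 m⁴.
τ_max = T·r/J = 1400 × 0.0285 / 1.036×10^-6 = 3.849×10^7 Pa.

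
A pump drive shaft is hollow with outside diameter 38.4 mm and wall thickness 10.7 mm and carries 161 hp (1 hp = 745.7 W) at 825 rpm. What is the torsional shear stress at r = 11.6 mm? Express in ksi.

11.4 ksi

ω = 2π·825/60 = 86.39 rad/s, so T = P/ω = 161×745.7 / 86.39 = 1390 N·m.
J = π(d_o⁴ − d_i⁴)/32 = π(0.0384⁴ − 0.0170⁴)/32 = 2.053×10^-7 m⁴.
Shear stress varies linearly with radius: τ = T·r/J = 1390 × 0.0116 / 2.053×10^-7 = 7.853×10^7 Pa.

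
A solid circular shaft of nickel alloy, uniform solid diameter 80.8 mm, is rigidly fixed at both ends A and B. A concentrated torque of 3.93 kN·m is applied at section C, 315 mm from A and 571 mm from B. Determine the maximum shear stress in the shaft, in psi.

With uniform GJ and both ends fixed, compatibility θ_AC = θ_CB gives T_A·a = T_B·b, together with T_A + T_B = T₀.
T_A = T₀·b/(a+b) = 3930·571/886.0 = 2533 N·m; T_B = 1397 N·m.
τ in each portion: τ_AC = 2.45×10^7 Pa, τ_CB = 1.35×10^7 Pa; maximum is in AC.
τ_max = T_AC·r/J = 2533·0.0404/4.18×10^-6 = 2.445×10^7 Pa.

3550 psi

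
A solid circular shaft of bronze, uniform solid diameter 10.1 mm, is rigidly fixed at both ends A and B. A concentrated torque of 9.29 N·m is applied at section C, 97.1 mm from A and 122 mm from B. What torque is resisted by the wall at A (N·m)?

With uniform GJ and both ends fixed, compatibility θ_AC = θ_CB gives T_A·a = T_B·b, together with T_A + T_B = T₀.
T_A = T₀·b/(a+b) = 9.290·122/219.1 = 5.173 N·m; T_B = 4.117 N·m.

5.17 N·m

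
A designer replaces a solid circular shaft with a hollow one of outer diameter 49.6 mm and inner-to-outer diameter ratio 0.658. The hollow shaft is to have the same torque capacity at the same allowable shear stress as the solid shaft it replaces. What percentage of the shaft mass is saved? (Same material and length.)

Equal τ_max and T ⇒ the solid shaft needs d_s³ = d_o³(1−k⁴), so d_s = 49.6·(1−0.658⁴)^(1/3) = 46.28 mm.
Area ratio A_h/A_s = d_o²(1−k²)/d_s² = (1−k²)/(1−k⁴)^(2/3) = 0.6512.
Mass saving = 1 − 0.6512 = 34.9 %.

34.9 %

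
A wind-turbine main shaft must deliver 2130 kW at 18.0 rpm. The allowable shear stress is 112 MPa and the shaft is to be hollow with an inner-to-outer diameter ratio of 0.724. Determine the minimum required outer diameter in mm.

414 mm

ω = 2π·18.0/60 = 1.885 rad/s, so T = P/ω = 2130×10³ / 1.885 = 1.130e6 N·m.
For a hollow shaft with d_i/d_o = 0.724: τ_max = 16T/(π d_o³ (1−k⁴)), so d_o = [16T/(π τ_allow (1−k⁴))]^(1/3) = [16·1.130e6/(π·1.12×10^8·0.7252)]^(1/3) = 0.4138 m.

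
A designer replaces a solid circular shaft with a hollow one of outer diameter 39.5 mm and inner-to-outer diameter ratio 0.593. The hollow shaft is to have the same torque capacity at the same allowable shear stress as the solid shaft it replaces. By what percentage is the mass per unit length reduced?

29.2 %

Equal τ_max and T ⇒ the solid shaft needs d_s³ = d_o³(1−k⁴), so d_s = 39.5·(1−0.593⁴)^(1/3) = 37.80 mm.
Area ratio A_h/A_s = d_o²(1−k²)/d_s² = (1−k²)/(1−k⁴)^(2/3) = 0.7080.
Mass saving = 1 − 0.7080 = 29.2 %.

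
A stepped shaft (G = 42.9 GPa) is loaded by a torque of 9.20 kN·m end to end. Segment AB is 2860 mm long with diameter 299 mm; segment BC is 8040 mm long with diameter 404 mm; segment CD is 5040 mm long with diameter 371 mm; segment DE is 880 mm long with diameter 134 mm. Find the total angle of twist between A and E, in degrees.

J_AB = π(0.299)⁴/32 = 7.85×10^-4 m⁴; J_BC = π(0.404)⁴/32 = 2.62×10^-3 m⁴; J_CD = π(0.371)⁴/32 = 1.86×10^-3 m⁴; J_DE = π(0.134)⁴/32 = 3.17×10^-5 m⁴.
θ = (T/G)·Σ L_i/J_i = (9200/42.9×10⁹)·(2.86/7.85×10^-4 + 8.04/2.62×10^-3 + 5.04/1.86×10^-3 + 0.880/3.17×10^-5) = 7.984×10^-3 rad.

0.457°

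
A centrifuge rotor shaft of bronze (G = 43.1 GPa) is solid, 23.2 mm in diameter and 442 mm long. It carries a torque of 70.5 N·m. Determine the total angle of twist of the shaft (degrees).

1.46°

J = πd⁴/32 = π(0.0232)⁴/32 = 2.844×10^-8 m⁴.
θ = T·L/(G·J) = 70.50 × 0.442 / (43.1×10⁹ × 2.844×10^-8) = 0.02542 rad.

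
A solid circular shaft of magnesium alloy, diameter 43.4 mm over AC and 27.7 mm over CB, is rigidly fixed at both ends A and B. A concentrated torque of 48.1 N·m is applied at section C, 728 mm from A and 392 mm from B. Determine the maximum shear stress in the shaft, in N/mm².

Compatibility: T_A·a/J_AC = T_B·b/J_CB with T_A + T_B = T₀.
J_AC = 3.48×10^-7 m⁴, J_CB = 5.78×10^-8 m⁴, so T_A = T₀·(J_AC/a)/((J_AC/a)+(J_CB/b)) = 36.77 N·m, T_B = 11.33 N·m.
τ in each portion: τ_AC = 2.29×10^6 Pa, τ_CB = 2.72×10^6 Pa; maximum is in CB.
τ_max = T_CB·r/J = 11.33·0.0138/5.78×10^-8 = 2.715×10^6 Pa.

2.72 N/mm²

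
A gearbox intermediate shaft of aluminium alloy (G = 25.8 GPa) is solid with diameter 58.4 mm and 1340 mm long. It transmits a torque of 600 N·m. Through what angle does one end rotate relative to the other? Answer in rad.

J = πd⁴/32 = π(0.0584)⁴/32 = 1.142×10^-6 m⁴.
θ = T·L/(G·J) = 600.0 × 1.34 / (25.8×10⁹ × 1.142×10^-6) = 0.02729 rad.

0.0273 rad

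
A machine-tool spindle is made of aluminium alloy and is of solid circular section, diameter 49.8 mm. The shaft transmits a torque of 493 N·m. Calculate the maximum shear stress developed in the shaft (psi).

2950 psi

J = πd⁴/32 = π(0.0498)⁴/32 = 6.038×10^-7 m⁴.
τ_max = T·r/J = 493.0 × 0.0249 / 6.038×10^-7 = 2.033×10^7 Pa.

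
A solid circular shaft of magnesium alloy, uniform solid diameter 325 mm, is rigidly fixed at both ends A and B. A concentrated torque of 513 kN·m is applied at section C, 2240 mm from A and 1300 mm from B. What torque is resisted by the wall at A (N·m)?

With uniform GJ and both ends fixed, compatibility θ_AC = θ_CB gives T_A·a = T_B·b, together with T_A + T_B = T₀.
T_A = T₀·b/(a+b) = 513000·1300/3540 = 188400 N·m; T_B = 324600 N·m.

188000 N·m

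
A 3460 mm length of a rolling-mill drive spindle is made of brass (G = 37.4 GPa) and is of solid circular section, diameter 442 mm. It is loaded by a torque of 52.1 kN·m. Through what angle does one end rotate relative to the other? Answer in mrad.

1.29 mrad

J = πd⁴/32 = π(0.442)⁴/32 = 3.747×10^-3 m⁴.
θ = T·L/(G·J) = 52100 × 3.46 / (37.4×10⁹ × 3.747×10^-3) = 1.286×10^-3 rad.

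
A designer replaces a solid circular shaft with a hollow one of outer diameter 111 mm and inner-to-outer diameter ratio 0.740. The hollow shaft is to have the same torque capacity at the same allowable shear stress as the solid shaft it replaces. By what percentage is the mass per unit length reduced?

Equal τ_max and T ⇒ the solid shaft needs d_s³ = d_o³(1−k⁴), so d_s = 111·(1−0.740⁴)^(1/3) = 98.56 mm.
Area ratio A_h/A_s = d_o²(1−k²)/d_s² = (1−k²)/(1−k⁴)^(2/3) = 0.5738.
Mass saving = 1 − 0.5738 = 42.6 %.

42.6 %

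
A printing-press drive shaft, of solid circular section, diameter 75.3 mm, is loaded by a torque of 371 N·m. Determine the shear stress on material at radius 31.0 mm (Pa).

3.64e6 Pa

J = πd⁴/32 = π(0.0753)⁴/32 = 3.156×10^-6 m⁴.
Shear stress varies linearly with radius: τ = T·r/J = 371.0 × 0.0310 / 3.156×10^-6 = 3.644×10^6 Pa.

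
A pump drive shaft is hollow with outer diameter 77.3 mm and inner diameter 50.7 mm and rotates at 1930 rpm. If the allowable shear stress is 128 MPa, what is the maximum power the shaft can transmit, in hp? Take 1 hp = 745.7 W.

2560 hp

J = π(d_o⁴ − d_i⁴)/32 = π(0.0773⁴ − 0.0507⁴)/32 = 2.857×10^-6 m⁴.
T_max = τ_allow·J/r = 1.28×10^8 × 2.857×10^-6 / 0.0386 = 9460 N·m.
ω = 2π·1930/60 = 202.1 rad/s, so P_max = T_max·ω = 1.912×10^6 W.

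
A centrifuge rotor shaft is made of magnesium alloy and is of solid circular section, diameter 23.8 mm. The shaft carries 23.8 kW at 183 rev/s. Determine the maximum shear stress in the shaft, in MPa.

7.82 MPa

ω = 2π·183 = 1150 rad/s, so T = P/ω = 23.8×10³ / 1150 = 20.70 N·m.
J = πd⁴/32 = π(0.0238)⁴/32 = 3.150×10^-8 m⁴.
τ_max = T·r/J = 20.70 × 0.0119 / 3.150×10^-8 = 7.820×10^6 Pa.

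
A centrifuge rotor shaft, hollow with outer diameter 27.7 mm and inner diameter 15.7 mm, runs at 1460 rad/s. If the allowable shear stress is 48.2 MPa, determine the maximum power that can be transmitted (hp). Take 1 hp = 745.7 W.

353 hp

J = π(d_o⁴ − d_i⁴)/32 = π(0.0277⁴ − 0.0157⁴)/32 = 5.183×10^-8 m⁴.
T_max = τ_allow·J/r = 4.82×10^7 × 5.183×10^-8 / 0.0138 = 180.4 N·m.
ω = 1460 rad/s, so P_max = T_max·ω = 2.634×10^5 W.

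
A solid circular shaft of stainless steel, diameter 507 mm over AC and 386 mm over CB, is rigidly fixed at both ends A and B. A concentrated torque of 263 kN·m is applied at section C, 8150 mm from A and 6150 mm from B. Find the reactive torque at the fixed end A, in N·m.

Compatibility: T_A·a/J_AC = T_B·b/J_CB with T_A + T_B = T₀.
J_AC = 6.49×10^-3 m⁴, J_CB = 2.18×10^-3 m⁴, so T_A = T₀·(J_AC/a)/((J_AC/a)+(J_CB/b)) = 182000 N·m, T_B = 81020 N·m.

182000 N·m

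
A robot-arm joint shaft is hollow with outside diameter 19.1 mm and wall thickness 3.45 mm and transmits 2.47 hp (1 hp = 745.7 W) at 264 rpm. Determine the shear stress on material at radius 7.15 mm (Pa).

ω = 2π·264/60 = 27.65 rad/s, so T = P/ω = 2.47×745.7 / 27.65 = 66.62 N·m.
J = π(d_o⁴ − d_i⁴)/32 = π(0.0191⁴ − 0.0122⁴)/32 = 1.089×10^-8 m⁴.
Shear stress varies linearly with radius: τ = T·r/J = 66.62 × 0.00715 / 1.089×10^-8 = 4.374×10^7 Pa.

4.37e7 Pa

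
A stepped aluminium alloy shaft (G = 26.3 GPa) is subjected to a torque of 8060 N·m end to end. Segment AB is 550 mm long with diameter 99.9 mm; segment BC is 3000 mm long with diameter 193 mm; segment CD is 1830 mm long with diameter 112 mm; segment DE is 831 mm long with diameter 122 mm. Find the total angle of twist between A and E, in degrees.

J_AB = π(0.0999)⁴/32 = 9.78×10^-6 m⁴; J_BC = π(0.193)⁴/32 = 1.36×10^-4 m⁴; J_CD = π(0.112)⁴/32 = 1.54×10^-5 m⁴; J_DE = π(0.122)⁴/32 = 2.17×10^-5 m⁴.
θ = (T/G)·Σ L_i/J_i = (8060/26.3×10⁹)·(0.550/9.78×10^-6 + 3.00/1.36×10^-4 + 1.83/1.54×10^-5 + 0.831/2.17×10^-5) = 0.07200 rad.

4.13°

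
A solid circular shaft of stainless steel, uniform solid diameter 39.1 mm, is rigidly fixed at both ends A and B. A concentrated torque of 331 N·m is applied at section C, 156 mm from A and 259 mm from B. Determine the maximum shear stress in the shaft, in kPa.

With uniform GJ and both ends fixed, compatibility θ_AC = θ_CB gives T_A·a = T_B·b, together with T_A + T_B = T₀.
T_A = T₀·b/(a+b) = 331.0·259/415.0 = 206.6 N·m; T_B = 124.4 N·m.
τ in each portion: τ_AC = 1.76×10^7 Pa, τ_CB = 1.06×10^7 Pa; maximum is in AC.
τ_max = T_AC·r/J = 206.6·0.0196/2.29×10^-7 = 1.760×10^7 Pa.

17600 kPa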